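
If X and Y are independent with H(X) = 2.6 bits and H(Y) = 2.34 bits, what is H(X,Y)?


For independent variables, H(X,Y) = H(X) + H(Y) = 2.6 + 2.34 = 4.94

4.94 bits


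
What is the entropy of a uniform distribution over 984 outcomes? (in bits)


H = log2(n) = log2(984) = 9.9425

9.9425 bits


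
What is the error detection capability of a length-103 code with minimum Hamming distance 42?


Detection capability = d_min - 1 = 42 - 1 = 41

41 errors


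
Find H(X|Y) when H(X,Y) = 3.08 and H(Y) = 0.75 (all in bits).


H(X|Y) = H(X,Y) - H(Y) = 3.08 - 0.75 = 2.33

2.33 bits


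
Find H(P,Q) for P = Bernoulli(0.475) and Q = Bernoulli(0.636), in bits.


H(P,Q) = -p*log2(q) - (1-p)*log2(1-q). -0.475*log2(0.636) = 0.310128; -0.525*log2(0.364) = 0.765445. H(P,Q) = 0.310128 + 0.765445 = 1.0756

1.0756 bits


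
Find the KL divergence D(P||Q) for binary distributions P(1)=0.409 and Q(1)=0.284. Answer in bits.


KL = p*log2(p/q) + (1-p)*log2((1-p)/(1-q)) = 0.409*log2(0.409/0.284) + 0.591*log2(0.591/0.716) = 0.0516

0.0516 bits


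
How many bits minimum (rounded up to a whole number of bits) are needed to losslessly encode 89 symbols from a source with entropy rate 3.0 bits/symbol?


Minimum bits >= n * H = 89 * 3.0 = 267.0, rounded up to a whole number of bits = 267

267 bits


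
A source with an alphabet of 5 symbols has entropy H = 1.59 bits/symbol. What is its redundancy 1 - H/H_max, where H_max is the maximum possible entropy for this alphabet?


H_max = log2(K) = log2(5) = 2.3219 bits/symbol. Redundancy = 1 - H/H_max = 1 - 1.59/2.3219 = 1 - 0.6848 = 0.3152

0.3152


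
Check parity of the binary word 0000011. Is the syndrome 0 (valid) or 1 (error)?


Syndrome = XOR of all bits = 0 XOR 0 XOR 0 XOR 0 XOR 0 XOR 1 XOR 1 = 0

0


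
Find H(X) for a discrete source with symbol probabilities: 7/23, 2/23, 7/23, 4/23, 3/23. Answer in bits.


H = -sum(p_i * log2(p_i)). Terms: -(7/23)*log2(7/23) = 0.522324; -(2/23)*log2(2/23) = 0.306397; -(7/23)*log2(7/23) = 0.522324; -(4/23)*log2(4/23) = 0.438880; -(3/23)*log2(3/23) = 0.383296. H = 0.522324 + 0.306397 + 0.522324 + 0.438880 + 0.383296 = 2.1732

2.1732 bits


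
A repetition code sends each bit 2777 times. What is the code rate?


Rate = k/n = 1/2777

1/2777


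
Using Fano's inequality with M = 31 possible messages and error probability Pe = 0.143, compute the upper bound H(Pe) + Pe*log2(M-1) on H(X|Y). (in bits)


H(Pe) = -Pe*log2(Pe) - (1-Pe)*log2(1-Pe) = -0.143*log2(0.143) - 0.857*log2(0.857) = 0.401246 + 0.190796 = 0.592. Pe*log2(M-1) = 0.143*log2(30) = 0.701685. Bound = H(Pe) + Pe*log2(M-1) = 0.401246 + 0.190796 + 0.701685 = 1.2937

1.2937 bits


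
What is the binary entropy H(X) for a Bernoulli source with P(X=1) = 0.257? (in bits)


H = -p*log2(p) - (1-p)*log2(1-p). -0.257*log2(0.257) = 0.503761; -0.743*log2(0.743) = 0.318424. H = 0.503761 + 0.318424 = 0.8222

0.8222 bits


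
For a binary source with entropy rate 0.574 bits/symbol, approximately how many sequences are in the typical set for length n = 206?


log2|A_typical| = nH = 206 * 0.574 = 118.244, so |A_typical| ~ 2^118.244 = 3.935e+35

3.935e+35


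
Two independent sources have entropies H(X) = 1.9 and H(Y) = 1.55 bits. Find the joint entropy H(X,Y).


For independent variables, H(X,Y) = H(X) + H(Y) = 1.9 + 1.55 = 3.45

3.45 bits


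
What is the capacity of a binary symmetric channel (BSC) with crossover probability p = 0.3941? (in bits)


H(p) = -p*log2(p) - (1-p)*log2(1-p) = -0.3941*log2(0.3941) - 0.6059*log2(0.6059) = 0.529421 + 0.437974 = 0.9674. C = 1 - H(p) = 1 - 0.9674 = 0.0326

0.0326 bits


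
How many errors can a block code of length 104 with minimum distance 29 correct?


Correction capability = floor((d-1)/2) = floor((29-1)/2) = 14

14 errors


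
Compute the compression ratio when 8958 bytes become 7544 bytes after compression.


Ratio = original / compressed = 8958 / 7544 = 1.1874

1.1874


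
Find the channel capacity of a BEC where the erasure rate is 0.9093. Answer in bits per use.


C = 1 - epsilon = 1 - 0.9093 = 0.0907

0.0907 bits


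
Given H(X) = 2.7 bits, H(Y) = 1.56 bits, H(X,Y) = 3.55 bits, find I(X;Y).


I(X;Y) = H(X) + H(Y) - H(X,Y) = 2.7 + 1.56 - 3.55 = 0.71

0.71 bits


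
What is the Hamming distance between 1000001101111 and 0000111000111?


Count differing positions: ^ . . . ^ ^ . ^ . ^ . . . = 5 differences

5


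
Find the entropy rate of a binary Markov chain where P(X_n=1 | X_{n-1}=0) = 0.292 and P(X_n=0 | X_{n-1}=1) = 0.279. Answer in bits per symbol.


Stationary distribution: pi_0 = p10/(p01+p10) = 0.4886, pi_1 = 0.5114. Entropy rate H' = pi_0*H(p01) + pi_1*H(p10) = 0.4886*0.8713 + 0.5114*0.8541 = 0.8625

0.8625 bits/symbol


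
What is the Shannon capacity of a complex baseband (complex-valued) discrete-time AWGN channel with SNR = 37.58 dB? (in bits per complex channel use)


SNR_linear = 10^(37.58/10) = 5727.9603; C = log2(1 + SNR_linear) = log2(1 + 5727.9603) = 12.4841

12.4841 bits/channel use


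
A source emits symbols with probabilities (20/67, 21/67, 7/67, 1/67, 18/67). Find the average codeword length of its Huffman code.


Huffman construction (repeatedly merge the two least-probable nodes; each merge adds 1 bit to every symbol beneath it): 1/67 + 7/67 = 8/67; 8/67 + 18/67 = 26/67; 20/67 + 21/67 = 41/67; 26/67 + 41/67 = 1. Resulting codeword lengths (in the order the probabilities were given): (2, 2, 3, 3, 2). L_avg = sum(p_i * l_i) = 20/67*2 + 21/67*2 + 7/67*3 + 1/67*3 + 18/67*2 = 142/67 = 2.1194

2.1194 bits


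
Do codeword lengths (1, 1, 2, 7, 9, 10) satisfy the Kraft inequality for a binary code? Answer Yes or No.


Kraft sum = sum(2^(-l_i)) = 1.2607, need <= 1. Result: violated (a binary prefix-free code with these lengths cannot exist)

No


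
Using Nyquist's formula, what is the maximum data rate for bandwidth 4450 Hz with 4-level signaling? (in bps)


Rate = 2 * B * log2(M) = 2 * 4450 * 2.0 = 17800.0

17800.0 bps


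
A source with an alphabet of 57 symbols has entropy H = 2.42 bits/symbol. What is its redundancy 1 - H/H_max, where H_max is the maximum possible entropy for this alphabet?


H_max = log2(K) = log2(57) = 5.8329 bits/symbol. Redundancy = 1 - H/H_max = 1 - 2.42/5.8329 = 1 - 0.4149 = 0.5851

0.5851


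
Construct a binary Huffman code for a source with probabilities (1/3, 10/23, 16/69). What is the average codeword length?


Huffman construction (repeatedly merge the two least-probable nodes; each merge adds 1 bit to every symbol beneath it): 16/69 + 1/3 = 13/23; 10/23 + 13/23 = 1. Resulting codeword lengths (in the order the probabilities were given): (2, 1, 2). L_avg = sum(p_i * l_i) = 1/3*2 + 10/23*1 + 16/69*2 = 36/23 = 1.5652

1.5652 bits


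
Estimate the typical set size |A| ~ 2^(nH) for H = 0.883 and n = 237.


log2|A_typical| = nH = 237 * 0.883 = 209.271, so |A_typical| ~ 2^209.271 = 9.928e+62

9.928e+62


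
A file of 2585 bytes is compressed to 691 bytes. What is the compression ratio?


Ratio = original / compressed = 2585 / 691 = 3.741

3.741


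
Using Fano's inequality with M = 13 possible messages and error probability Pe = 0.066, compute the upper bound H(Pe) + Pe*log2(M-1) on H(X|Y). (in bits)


H(Pe) = -Pe*log2(Pe) - (1-Pe)*log2(1-Pe) = -0.066*log2(0.066) - 0.934*log2(0.934) = 0.258812 + 0.092004 = 0.3508. Pe*log2(M-1) = 0.066*log2(12) = 0.236608. Bound = H(Pe) + Pe*log2(M-1) = 0.258812 + 0.092004 + 0.236608 = 0.5874

0.5874 bits


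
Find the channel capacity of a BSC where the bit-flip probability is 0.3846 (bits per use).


H(p) = -p*log2(p) - (1-p)*log2(1-p) = -0.3846*log2(0.3846) - 0.6154*log2(0.6154) = 0.530198 + 0.431028 = 0.9612. C = 1 - H(p) = 1 - 0.9612 = 0.0388

0.0388 bits


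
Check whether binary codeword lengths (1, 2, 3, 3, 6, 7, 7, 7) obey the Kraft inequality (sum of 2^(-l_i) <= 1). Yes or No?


Kraft sum = sum(2^(-l_i)) = 1.0391, need <= 1. Result: violated (a binary prefix-free code with these lengths cannot exist)

No


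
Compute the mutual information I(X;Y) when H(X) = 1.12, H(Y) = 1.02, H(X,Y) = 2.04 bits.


I(X;Y) = H(X) + H(Y) - H(X,Y) = 1.12 + 1.02 - 2.04 = 0.1

0.1 bits


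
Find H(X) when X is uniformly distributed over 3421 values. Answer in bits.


H = log2(n) = log2(3421) = 11.7402

11.7402 bits


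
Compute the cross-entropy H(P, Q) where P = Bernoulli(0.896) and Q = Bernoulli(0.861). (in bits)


H(P,Q) = -p*log2(q) - (1-p)*log2(1-q). -0.896*log2(0.861) = 0.193460; -0.104*log2(0.139) = 0.296072. H(P,Q) = 0.193460 + 0.296072 = 0.4895

0.4895 bits


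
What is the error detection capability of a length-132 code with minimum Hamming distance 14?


Detection capability = d_min - 1 = 14 - 1 = 13

13 errors


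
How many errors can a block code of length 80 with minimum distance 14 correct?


Correction capability = floor((d-1)/2) = floor((14-1)/2) = 6

6 errors


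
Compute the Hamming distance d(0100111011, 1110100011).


Count differing positions: ^ . ^ . . ^ ^ . . . = 4 differences

4


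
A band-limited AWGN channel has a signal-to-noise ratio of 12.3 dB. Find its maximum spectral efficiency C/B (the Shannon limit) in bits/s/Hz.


SNR_linear = 10^(12.3/10) = 16.9824; C/B = log2(1 + SNR_linear) = log2(1 + 16.9824) = 4.1685

4.1685 bits/s/Hz


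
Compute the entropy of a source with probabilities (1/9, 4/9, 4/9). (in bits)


H = -sum(p_i * log2(p_i)). Terms: -(1/9)*log2(1/9) = 0.352214; -(4/9)*log2(4/9) = 0.519967; -(4/9)*log2(4/9) = 0.519967. H = 0.352214 + 0.519967 + 0.519967 = 1.3921

1.3921 bits


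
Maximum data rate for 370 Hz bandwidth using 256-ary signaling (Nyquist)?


Rate = 2 * B * log2(M) = 2 * 370 * 8.0 = 5920.0

5920.0 bps


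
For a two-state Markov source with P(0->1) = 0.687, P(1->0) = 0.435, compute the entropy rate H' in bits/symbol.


Stationary distribution: pi_0 = p10/(p01+p10) = 0.3877, pi_1 = 0.6123. Entropy rate H' = pi_0*H(p01) + pi_1*H(p10) = 0.3877*0.8966 + 0.6123*0.9878 = 0.9524

0.9524 bits/symbol


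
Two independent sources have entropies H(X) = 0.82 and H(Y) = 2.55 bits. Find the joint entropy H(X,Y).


For independent variables, H(X,Y) = H(X) + H(Y) = 0.82 + 2.55 = 3.37

3.37 bits


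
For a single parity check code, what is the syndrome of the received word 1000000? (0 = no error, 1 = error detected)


Syndrome = XOR of all bits = 1 XOR 0 XOR 0 XOR 0 XOR 0 XOR 0 XOR 0 = 1

1


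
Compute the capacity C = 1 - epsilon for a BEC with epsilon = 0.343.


C = 1 - epsilon = 1 - 0.343 = 0.657

0.657 bits


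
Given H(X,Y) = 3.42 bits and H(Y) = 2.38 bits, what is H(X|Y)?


H(X|Y) = H(X,Y) - H(Y) = 3.42 - 2.38 = 1.04

1.04 bits


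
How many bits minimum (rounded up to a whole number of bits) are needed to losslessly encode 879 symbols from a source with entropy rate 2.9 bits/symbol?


Minimum bits >= n * H = 879 * 2.9 = 2549.1, rounded up to a whole number of bits = 2550

2550 bits


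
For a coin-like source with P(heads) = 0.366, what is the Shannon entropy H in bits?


H = -p*log2(p) - (1-p)*log2(1-p). -0.366*log2(0.366) = 0.530731; -0.634*log2(0.634) = 0.416820. H = 0.530731 + 0.416820 = 0.9476

0.9476 bits


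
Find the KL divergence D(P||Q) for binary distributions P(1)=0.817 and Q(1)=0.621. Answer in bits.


KL = p*log2(p/q) + (1-p)*log2((1-p)/(1-q)) = 0.817*log2(0.817/0.621) + 0.183*log2(0.183/0.379) = 0.1311

0.1311 bits


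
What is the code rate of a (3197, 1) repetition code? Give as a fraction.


Rate = k/n = 1/3197

1/3197


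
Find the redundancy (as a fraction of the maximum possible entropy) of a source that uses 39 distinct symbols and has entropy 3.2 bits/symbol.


H_max = log2(K) = log2(39) = 5.2854 bits/symbol. Redundancy = 1 - H/H_max = 1 - 3.2/5.2854 = 1 - 0.6054 = 0.3946

0.3946


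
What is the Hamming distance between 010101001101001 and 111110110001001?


Count differing positions: ^ . ^ . ^ ^ ^ ^ ^ ^ . . . . . = 8 differences

8


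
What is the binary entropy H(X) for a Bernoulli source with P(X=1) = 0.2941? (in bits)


H = -p*log2(p) - (1-p)*log2(1-p). -0.2941*log2(0.2941) = 0.519269; -0.7059*log2(0.7059) = 0.354690. H = 0.519269 + 0.354690 = 0.874

0.874 bits


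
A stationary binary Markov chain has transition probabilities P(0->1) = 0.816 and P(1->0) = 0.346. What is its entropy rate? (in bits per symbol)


Stationary distribution: pi_0 = p10/(p01+p10) = 0.2978, pi_1 = 0.7022. Entropy rate H' = pi_0*H(p01) + pi_1*H(p10) = 0.2978*0.6887 + 0.7022*0.9304 = 0.8585

0.8585 bits/symbol


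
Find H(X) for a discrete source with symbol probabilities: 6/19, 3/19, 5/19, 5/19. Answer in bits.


H = -sum(p_i * log2(p_i)). Terms: -(6/19)*log2(6/19) = 0.525147; -(3/19)*log2(3/19) = 0.420468; -(5/19)*log2(5/19) = 0.506842; -(5/19)*log2(5/19) = 0.506842. H = 0.525147 + 0.420468 + 0.506842 + 0.506842 = 1.9593

1.9593 bits


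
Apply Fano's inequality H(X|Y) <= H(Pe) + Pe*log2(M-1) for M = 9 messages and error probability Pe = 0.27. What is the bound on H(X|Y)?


H(Pe) = -Pe*log2(Pe) - (1-Pe)*log2(1-Pe) = -0.27*log2(0.27) - 0.73*log2(0.73) = 0.510022 + 0.331443 = 0.8415. Pe*log2(M-1) = 0.27*log2(8) = 0.810000. Bound = H(Pe) + Pe*log2(M-1) = 0.510022 + 0.331443 + 0.810000 = 1.6515

1.6515 bits


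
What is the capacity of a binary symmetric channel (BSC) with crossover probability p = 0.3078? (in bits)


H(p) = -p*log2(p) - (1-p)*log2(1-p) = -0.3078*log2(0.3078) - 0.6922*log2(0.6922) = 0.523240 + 0.367378 = 0.8906. C = 1 - H(p) = 1 - 0.8906 = 0.1094

0.1094 bits


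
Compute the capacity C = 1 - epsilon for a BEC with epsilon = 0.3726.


C = 1 - epsilon = 1 - 0.3726 = 0.6274

0.6274 bits


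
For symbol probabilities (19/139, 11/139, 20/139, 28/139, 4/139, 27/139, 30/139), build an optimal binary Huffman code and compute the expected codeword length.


Huffman construction (repeatedly merge the two least-probable nodes; each merge adds 1 bit to every symbol beneath it): 4/139 + 11/139 = 15/139; 15/139 + 19/139 = 34/139; 20/139 + 27/139 = 47/139; 28/139 + 30/139 = 58/139; 34/139 + 47/139 = 81/139; 58/139 + 81/139 = 1. Resulting codeword lengths (in the order the probabilities were given): (3, 4, 3, 2, 4, 3, 2). L_avg = sum(p_i * l_i) = 19/139*3 + 11/139*4 + 20/139*3 + 28/139*2 + 4/139*4 + 27/139*3 + 30/139*2 = 374/139 = 2.6906

2.6906 bits


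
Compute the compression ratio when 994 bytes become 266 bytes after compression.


Ratio = original / compressed = 994 / 266 = 3.7368

3.7368


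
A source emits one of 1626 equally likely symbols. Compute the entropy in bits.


H = log2(n) = log2(1626) = 10.6671

10.6671 bits


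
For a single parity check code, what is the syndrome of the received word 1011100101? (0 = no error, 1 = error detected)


Syndrome = XOR of all bits = 1 XOR 0 XOR 1 XOR 1 XOR 1 XOR 0 XOR 0 XOR 1 XOR 0 XOR 1 = 0

0


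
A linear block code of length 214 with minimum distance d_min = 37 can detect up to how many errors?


Detection capability = d_min - 1 = 37 - 1 = 36

36 errors


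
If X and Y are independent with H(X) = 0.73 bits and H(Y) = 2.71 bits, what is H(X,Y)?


For independent variables, H(X,Y) = H(X) + H(Y) = 0.73 + 2.71 = 3.44

3.44 bits


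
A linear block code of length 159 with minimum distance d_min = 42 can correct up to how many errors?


Correction capability = floor((d-1)/2) = floor((42-1)/2) = 20

20 errors


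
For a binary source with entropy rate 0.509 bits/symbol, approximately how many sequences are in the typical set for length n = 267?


log2|A_typical| = nH = 267 * 0.509 = 135.903, so |A_typical| ~ 2^135.903 = 8.145e+40

8.145e+40


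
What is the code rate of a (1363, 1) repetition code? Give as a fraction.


Rate = k/n = 1/1363

1/1363


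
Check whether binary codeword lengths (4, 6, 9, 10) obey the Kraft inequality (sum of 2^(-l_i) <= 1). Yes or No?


Kraft sum = sum(2^(-l_i)) = 0.0811, need <= 1. Result: satisfied (a binary prefix-free code with these lengths exists)

Yes


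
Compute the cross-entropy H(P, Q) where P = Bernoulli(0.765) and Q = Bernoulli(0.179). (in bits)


H(P,Q) = -p*log2(q) - (1-p)*log2(1-q). -0.765*log2(0.179) = 1.898706; -0.235*log2(0.821) = 0.066868. H(P,Q) = 1.898706 + 0.066868 = 1.9656

1.9656 bits


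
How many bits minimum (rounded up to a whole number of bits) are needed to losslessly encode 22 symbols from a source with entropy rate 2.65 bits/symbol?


Minimum bits >= n * H = 22 * 2.65 = 58.3, rounded up to a whole number of bits = 59

59 bits


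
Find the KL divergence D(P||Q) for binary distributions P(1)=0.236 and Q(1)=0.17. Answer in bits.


KL = p*log2(p/q) + (1-p)*log2((1-p)/(1-q)) = 0.236*log2(0.236/0.17) + 0.764*log2(0.764/0.83) = 0.0204

0.0204 bits


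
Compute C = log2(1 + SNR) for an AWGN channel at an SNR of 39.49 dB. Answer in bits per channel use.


SNR_linear = 10^(39.49/10) = 8892.0112; C = log2(1 + SNR_linear) = log2(1 + 8892.0112) = 13.1185

13.1185 bits/channel use


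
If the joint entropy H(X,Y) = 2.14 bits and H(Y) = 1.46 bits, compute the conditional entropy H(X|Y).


H(X|Y) = H(X,Y) - H(Y) = 2.14 - 1.46 = 0.68

0.68 bits


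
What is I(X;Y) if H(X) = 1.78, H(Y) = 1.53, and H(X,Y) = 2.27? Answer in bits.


I(X;Y) = H(X) + H(Y) - H(X,Y) = 1.78 + 1.53 - 2.27 = 1.04

1.04 bits


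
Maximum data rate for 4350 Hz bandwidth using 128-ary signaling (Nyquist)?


Rate = 2 * B * log2(M) = 2 * 4350 * 7.0 = 60900.0

60900.0 bps


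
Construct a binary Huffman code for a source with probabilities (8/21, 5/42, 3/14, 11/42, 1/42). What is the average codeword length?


Huffman construction (repeatedly merge the two least-probable nodes; each merge adds 1 bit to every symbol beneath it): 1/42 + 5/42 = 1/7; 1/7 + 3/14 = 5/14; 11/42 + 5/14 = 13/21; 8/21 + 13/21 = 1. Resulting codeword lengths (in the order the probabilities were given): (1, 4, 3, 2, 4). L_avg = sum(p_i * l_i) = 8/21*1 + 5/42*4 + 3/14*3 + 11/42*2 + 1/42*4 = 89/42 = 2.119

2.119 bits


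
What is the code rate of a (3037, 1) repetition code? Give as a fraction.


Rate = k/n = 1/3037

1/3037


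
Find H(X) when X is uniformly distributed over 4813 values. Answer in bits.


H = log2(n) = log2(4813) = 12.2327

12.2327 bits


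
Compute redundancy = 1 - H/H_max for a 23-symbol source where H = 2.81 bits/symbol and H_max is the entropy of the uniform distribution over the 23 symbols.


H_max = log2(K) = log2(23) = 4.5236 bits/symbol. Redundancy = 1 - H/H_max = 1 - 2.81/4.5236 = 1 - 0.6212 = 0.3788

0.3788


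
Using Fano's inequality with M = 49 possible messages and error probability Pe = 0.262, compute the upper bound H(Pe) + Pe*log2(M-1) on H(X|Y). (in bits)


H(Pe) = -Pe*log2(Pe) - (1-Pe)*log2(1-Pe) = -0.262*log2(0.262) - 0.738*log2(0.738) = 0.506279 + 0.323471 = 0.8297. Pe*log2(M-1) = 0.262*log2(48) = 1.463260. Bound = H(Pe) + Pe*log2(M-1) = 0.506279 + 0.323471 + 1.463260 = 2.293

2.293 bits


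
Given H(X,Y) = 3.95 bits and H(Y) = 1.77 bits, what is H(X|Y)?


H(X|Y) = H(X,Y) - H(Y) = 3.95 - 1.77 = 2.18

2.18 bits


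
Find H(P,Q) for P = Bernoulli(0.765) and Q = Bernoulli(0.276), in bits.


H(P,Q) = -p*log2(q) - (1-p)*log2(1-q). -0.765*log2(0.276) = 1.420804; -0.235*log2(0.724) = 0.109496. H(P,Q) = 1.420804 + 0.109496 = 1.5303

1.5303 bits


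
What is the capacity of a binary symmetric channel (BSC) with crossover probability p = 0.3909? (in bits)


H(p) = -p*log2(p) - (1-p)*log2(1-p) = -0.3909*log2(0.3909) - 0.6091*log2(0.6091) = 0.529720 + 0.435658 = 0.9654. C = 1 - H(p) = 1 - 0.9654 = 0.0346

0.0346 bits


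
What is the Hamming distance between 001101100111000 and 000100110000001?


Count differing positions: . . ^ . . ^ . ^ . ^ ^ ^ . . ^ = 7 differences

7


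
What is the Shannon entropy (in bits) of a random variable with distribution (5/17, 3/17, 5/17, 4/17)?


H = -sum(p_i * log2(p_i)). Terms: -(5/17)*log2(5/17) = 0.519275; -(3/17)*log2(3/17) = 0.441618; -(5/17)*log2(5/17) = 0.519275; -(4/17)*log2(4/17) = 0.491168. H = 0.519275 + 0.441618 + 0.519275 + 0.491168 = 1.9713

1.9713 bits


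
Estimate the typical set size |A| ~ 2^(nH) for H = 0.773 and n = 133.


log2|A_typical| = nH = 133 * 0.773 = 102.809, so |A_typical| ~ 2^102.809 = 8.884e+30

8.884e+30


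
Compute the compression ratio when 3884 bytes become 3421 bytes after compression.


Ratio = original / compressed = 3884 / 3421 = 1.1353

1.1353


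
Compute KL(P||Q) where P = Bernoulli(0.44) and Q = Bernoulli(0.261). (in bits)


KL = p*log2(p/q) + (1-p)*log2((1-p)/(1-q)) = 0.44*log2(0.44/0.261) + 0.56*log2(0.56/0.739) = 0.1074

0.1074 bits


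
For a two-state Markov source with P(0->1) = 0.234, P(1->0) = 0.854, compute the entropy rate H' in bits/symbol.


Stationary distribution: pi_0 = p10/(p01+p10) = 0.7849, pi_1 = 0.2151. Entropy rate H' = pi_0*H(p01) + pi_1*H(p10) = 0.7849*0.7849 + 0.2151*0.5997 = 0.7451

0.7451 bits/symbol


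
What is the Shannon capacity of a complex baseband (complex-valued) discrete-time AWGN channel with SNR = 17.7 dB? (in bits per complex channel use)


SNR_linear = 10^(17.7/10) = 58.8844; C = log2(1 + SNR_linear) = log2(1 + 58.8844) = 5.9041

5.9041 bits/channel use


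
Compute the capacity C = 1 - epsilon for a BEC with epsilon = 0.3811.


C = 1 - epsilon = 1 - 0.3811 = 0.6189

0.6189 bits


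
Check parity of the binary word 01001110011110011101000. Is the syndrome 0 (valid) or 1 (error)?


Syndrome = XOR of all bits = 0 XOR 1 XOR 0 XOR 0 XOR 1 XOR 1 XOR 1 XOR 0 XOR 0 XOR 1 XOR 1 XOR 1 XOR 1 XOR 0 XOR 0 XOR 1 XOR 1 XOR 1 XOR 0 XOR 1 XOR 0 XOR 0 XOR 0 = 0

0


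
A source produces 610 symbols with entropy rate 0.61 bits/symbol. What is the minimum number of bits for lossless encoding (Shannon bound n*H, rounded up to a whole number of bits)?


Minimum bits >= n * H = 610 * 0.61 = 372.1, rounded up to a whole number of bits = 373

373 bits


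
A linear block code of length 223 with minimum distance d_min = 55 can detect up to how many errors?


Detection capability = d_min - 1 = 55 - 1 = 54

54 errors


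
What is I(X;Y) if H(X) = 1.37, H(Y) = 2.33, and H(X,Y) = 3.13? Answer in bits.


I(X;Y) = H(X) + H(Y) - H(X,Y) = 1.37 + 2.33 - 3.13 = 0.57

0.57 bits


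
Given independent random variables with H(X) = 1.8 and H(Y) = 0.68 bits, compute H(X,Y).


For independent variables, H(X,Y) = H(X) + H(Y) = 1.8 + 0.68 = 2.48

2.48 bits


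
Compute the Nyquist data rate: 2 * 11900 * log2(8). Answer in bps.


Rate = 2 * B * log2(M) = 2 * 11900 * 3.0 = 71400.0

71400.0 bps


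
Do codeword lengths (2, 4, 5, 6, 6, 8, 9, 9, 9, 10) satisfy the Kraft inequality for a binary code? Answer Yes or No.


Kraft sum = sum(2^(-l_i)) = 0.3857, need <= 1. Result: satisfied (a binary prefix-free code with these lengths exists)

Yes


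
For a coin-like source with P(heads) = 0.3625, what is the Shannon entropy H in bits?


H = -p*log2(p) - (1-p)*log2(1-p). -0.3625*log2(0.3625) = 0.530681; -0.6375*log2(0.6375) = 0.414058. H = 0.530681 + 0.414058 = 0.9447

0.9447 bits


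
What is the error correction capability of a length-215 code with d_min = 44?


Correction capability = floor((d-1)/2) = floor((44-1)/2) = 21

21 errors


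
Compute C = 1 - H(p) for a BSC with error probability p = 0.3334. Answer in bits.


H(p) = -p*log2(p) - (1-p)*log2(1-p) = -0.3334*log2(0.3334) - 0.6666*log2(0.6666) = 0.528330 + 0.390032 = 0.9184. C = 1 - H(p) = 1 - 0.9184 = 0.0816

0.0816 bits


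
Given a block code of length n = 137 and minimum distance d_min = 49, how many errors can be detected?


Detection capability = d_min - 1 = 49 - 1 = 48

48 errors


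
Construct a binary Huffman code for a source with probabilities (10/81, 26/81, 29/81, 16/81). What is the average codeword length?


Huffman construction (repeatedly merge the two least-probable nodes; each merge adds 1 bit to every symbol beneath it): 10/81 + 16/81 = 26/81; 26/81 + 26/81 = 52/81; 29/81 + 52/81 = 1. Resulting codeword lengths (in the order the probabilities were given): (3, 2, 1, 3). L_avg = sum(p_i * l_i) = 10/81*3 + 26/81*2 + 29/81*1 + 16/81*3 = 53/27 = 1.963

1.963 bits


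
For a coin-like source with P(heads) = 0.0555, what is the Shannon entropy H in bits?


H = -p*log2(p) - (1-p)*log2(1-p). -0.0555*log2(0.0555) = 0.231511; -0.9445*log2(0.9445) = 0.077805. H = 0.231511 + 0.077805 = 0.3093

0.3093 bits


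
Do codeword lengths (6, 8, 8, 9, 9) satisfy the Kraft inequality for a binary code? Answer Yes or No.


Kraft sum = sum(2^(-l_i)) = 0.0273, need <= 1. Result: satisfied (a binary prefix-free code with these lengths exists)

Yes


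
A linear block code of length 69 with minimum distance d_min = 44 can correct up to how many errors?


Correction capability = floor((d-1)/2) = floor((44-1)/2) = 21

21 errors


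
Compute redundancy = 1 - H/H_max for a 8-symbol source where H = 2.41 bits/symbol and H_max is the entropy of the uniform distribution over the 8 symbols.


H_max = log2(K) = log2(8) = 3.0 bits/symbol. Redundancy = 1 - H/H_max = 1 - 2.41/3.0 = 1 - 0.8033 = 0.1967

0.1967


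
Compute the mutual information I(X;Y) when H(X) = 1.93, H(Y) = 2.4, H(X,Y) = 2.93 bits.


I(X;Y) = H(X) + H(Y) - H(X,Y) = 1.93 + 2.4 - 2.93 = 1.4

1.4 bits


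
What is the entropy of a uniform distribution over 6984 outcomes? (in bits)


H = log2(n) = log2(6984) = 12.7698

12.7698 bits


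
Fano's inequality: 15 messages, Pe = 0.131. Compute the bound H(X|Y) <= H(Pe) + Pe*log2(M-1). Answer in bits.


H(Pe) = -Pe*log2(Pe) - (1-Pe)*log2(1-Pe) = -0.131*log2(0.131) - 0.869*log2(0.869) = 0.384139 + 0.176035 = 0.5602. Pe*log2(M-1) = 0.131*log2(14) = 0.498763. Bound = H(Pe) + Pe*log2(M-1) = 0.384139 + 0.176035 + 0.498763 = 1.0589

1.0589 bits


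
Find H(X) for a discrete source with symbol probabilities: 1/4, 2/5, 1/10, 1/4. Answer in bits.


H = -sum(p_i * log2(p_i)). Terms: -(1/4)*log2(1/4) = 0.500000; -(2/5)*log2(2/5) = 0.528771; -(1/10)*log2(1/10) = 0.332193; -(1/4)*log2(1/4) = 0.500000. H = 0.500000 + 0.528771 + 0.332193 + 0.500000 = 1.861

1.861 bits


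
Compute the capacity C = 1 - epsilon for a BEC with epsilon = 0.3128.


C = 1 - epsilon = 1 - 0.3128 = 0.6872

0.6872 bits


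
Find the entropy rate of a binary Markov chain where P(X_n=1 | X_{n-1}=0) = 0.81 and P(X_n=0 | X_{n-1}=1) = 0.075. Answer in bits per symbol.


Stationary distribution: pi_0 = p10/(p01+p10) = 0.0847, pi_1 = 0.9153. Entropy rate H' = pi_0*H(p01) + pi_1*H(p10) = 0.0847*0.7015 + 0.9153*0.3843 = 0.4112

0.4112 bits/symbol


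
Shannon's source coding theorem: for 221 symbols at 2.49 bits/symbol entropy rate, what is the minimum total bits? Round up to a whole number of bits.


Minimum bits >= n * H = 221 * 2.49 = 550.29, rounded up to a whole number of bits = 551

551 bits


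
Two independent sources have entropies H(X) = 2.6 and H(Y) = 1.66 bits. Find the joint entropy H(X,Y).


For independent variables, H(X,Y) = H(X) + H(Y) = 2.6 + 1.66 = 4.26

4.26 bits


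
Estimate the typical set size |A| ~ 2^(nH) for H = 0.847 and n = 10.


log2|A_typical| = nH = 10 * 0.847 = 8.47, so |A_typical| ~ 2^8.47 = 3.546e+02

3.546e+02


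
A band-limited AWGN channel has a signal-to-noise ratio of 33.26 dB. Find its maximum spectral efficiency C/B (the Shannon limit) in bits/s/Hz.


SNR_linear = 10^(33.26/10) = 2118.3611; C/B = log2(1 + SNR_linear) = log2(1 + 2118.3611) = 11.0494

11.0494 bits/s/Hz


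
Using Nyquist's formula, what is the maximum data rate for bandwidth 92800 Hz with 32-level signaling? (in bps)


Rate = 2 * B * log2(M) = 2 * 92800 * 5.0 = 928000.0

928000.0 bps


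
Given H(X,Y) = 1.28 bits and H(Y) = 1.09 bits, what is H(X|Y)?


H(X|Y) = H(X,Y) - H(Y) = 1.28 - 1.09 = 0.19

0.19 bits


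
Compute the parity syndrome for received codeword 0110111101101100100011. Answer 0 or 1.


Syndrome = XOR of all bits = 0 XOR 1 XOR 1 XOR 0 XOR 1 XOR 1 XOR 1 XOR 1 XOR 0 XOR 1 XOR 1 XOR 0 XOR 1 XOR 1 XOR 0 XOR 0 XOR 1 XOR 0 XOR 0 XOR 0 XOR 1 XOR 1 = 1

1


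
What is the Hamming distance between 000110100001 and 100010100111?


Count differing positions: ^ . . ^ . . . . . ^ ^ . = 4 differences

4


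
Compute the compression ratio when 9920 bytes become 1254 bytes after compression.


Ratio = original / compressed = 9920 / 1254 = 7.9107

7.9107


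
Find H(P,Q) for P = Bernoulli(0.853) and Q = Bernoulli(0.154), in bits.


H(P,Q) = -p*log2(q) - (1-p)*log2(1-q). -0.853*log2(0.154) = 2.302245; -0.147*log2(0.846) = 0.035467. H(P,Q) = 2.302245 + 0.035467 = 2.3377

2.3377 bits


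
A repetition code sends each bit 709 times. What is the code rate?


Rate = k/n = 1/709

1/709


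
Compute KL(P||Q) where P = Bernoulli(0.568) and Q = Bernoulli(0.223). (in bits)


KL = p*log2(p/q) + (1-p)*log2((1-p)/(1-q)) = 0.568*log2(0.568/0.223) + 0.432*log2(0.432/0.777) = 0.4003

0.4003 bits


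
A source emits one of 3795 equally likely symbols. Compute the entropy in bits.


H = log2(n) = log2(3795) = 11.8899

11.8899 bits


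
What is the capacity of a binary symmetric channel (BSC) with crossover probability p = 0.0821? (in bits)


H(p) = -p*log2(p) - (1-p)*log2(1-p) = -0.0821*log2(0.0821) - 0.9179*log2(0.9179) = 0.296092 + 0.113444 = 0.4095. C = 1 - H(p) = 1 - 0.4095 = 0.5905

0.5905 bits


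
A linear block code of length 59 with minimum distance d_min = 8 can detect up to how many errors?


Detection capability = d_min - 1 = 8 - 1 = 7

7 errors


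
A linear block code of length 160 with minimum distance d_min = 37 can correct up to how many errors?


Correction capability = floor((d-1)/2) = floor((37-1)/2) = 18

18 errors


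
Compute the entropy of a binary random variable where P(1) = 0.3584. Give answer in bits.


H = -p*log2(p) - (1-p)*log2(1-p). -0.3584*log2(0.3584) = 0.530560; -0.6416*log2(0.6416) = 0.410787. H = 0.530560 + 0.410787 = 0.9413

0.9413 bits


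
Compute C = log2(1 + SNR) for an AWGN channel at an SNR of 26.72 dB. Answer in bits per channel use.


SNR_linear = 10^(26.72/10) = 469.8941; C = log2(1 + SNR_linear) = log2(1 + 469.8941) = 8.8793

8.8793 bits/channel use


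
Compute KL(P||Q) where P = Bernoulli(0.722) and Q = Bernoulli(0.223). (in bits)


KL = p*log2(p/q) + (1-p)*log2((1-p)/(1-q)) = 0.722*log2(0.722/0.223) + 0.278*log2(0.278/0.777) = 0.8115

0.8115 bits


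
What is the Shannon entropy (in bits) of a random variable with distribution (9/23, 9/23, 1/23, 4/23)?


H = -sum(p_i * log2(p_i)). Terms: -(9/23)*log2(9/23) = 0.529684; -(9/23)*log2(9/23) = 0.529684; -(1/23)*log2(1/23) = 0.196677; -(4/23)*log2(4/23) = 0.438880. H = 0.529684 + 0.529684 + 0.196677 + 0.438880 = 1.6949

1.6949 bits


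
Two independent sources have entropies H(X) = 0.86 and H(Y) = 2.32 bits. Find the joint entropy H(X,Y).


For independent variables, H(X,Y) = H(X) + H(Y) = 0.86 + 2.32 = 3.18

3.18 bits


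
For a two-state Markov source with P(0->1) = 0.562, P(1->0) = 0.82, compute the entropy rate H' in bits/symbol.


Stationary distribution: pi_0 = p10/(p01+p10) = 0.5933, pi_1 = 0.4067. Entropy rate H' = pi_0*H(p01) + pi_1*H(p10) = 0.5933*0.9889 + 0.4067*0.6801 = 0.8633

0.8633 bits/symbol


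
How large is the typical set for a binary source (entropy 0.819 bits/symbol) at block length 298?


log2|A_typical| = nH = 298 * 0.819 = 244.062, so |A_typical| ~ 2^244.062 = 2.951e+73

2.951e+73


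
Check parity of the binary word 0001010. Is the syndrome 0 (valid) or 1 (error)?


Syndrome = XOR of all bits = 0 XOR 0 XOR 0 XOR 1 XOR 0 XOR 1 XOR 0 = 0

0


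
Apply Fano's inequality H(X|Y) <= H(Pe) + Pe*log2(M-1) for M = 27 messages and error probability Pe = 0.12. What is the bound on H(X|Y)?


H(Pe) = -Pe*log2(Pe) - (1-Pe)*log2(1-Pe) = -0.12*log2(0.12) - 0.88*log2(0.88) = 0.367067 + 0.162294 = 0.5294. Pe*log2(M-1) = 0.12*log2(26) = 0.564053. Bound = H(Pe) + Pe*log2(M-1) = 0.367067 + 0.162294 + 0.564053 = 1.0934

1.0934 bits


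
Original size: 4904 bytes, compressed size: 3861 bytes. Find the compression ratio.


Ratio = original / compressed = 4904 / 3861 = 1.2701

1.2701


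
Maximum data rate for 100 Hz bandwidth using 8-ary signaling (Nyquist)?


Rate = 2 * B * log2(M) = 2 * 100 * 3.0 = 600.0

600.0 bps


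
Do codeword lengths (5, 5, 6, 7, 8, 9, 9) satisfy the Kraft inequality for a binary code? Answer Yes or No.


Kraft sum = sum(2^(-l_i)) = 0.0938, need <= 1. Result: satisfied (a binary prefix-free code with these lengths exists)

Yes


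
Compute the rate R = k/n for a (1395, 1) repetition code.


Rate = k/n = 1/1395

1/1395


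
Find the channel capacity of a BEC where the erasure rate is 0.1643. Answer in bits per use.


C = 1 - epsilon = 1 - 0.1643 = 0.8357

0.8357 bits


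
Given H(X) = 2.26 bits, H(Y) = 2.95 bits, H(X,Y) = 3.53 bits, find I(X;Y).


I(X;Y) = H(X) + H(Y) - H(X,Y) = 2.26 + 2.95 - 3.53 = 1.68

1.68 bits


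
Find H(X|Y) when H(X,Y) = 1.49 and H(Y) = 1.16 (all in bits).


H(X|Y) = H(X,Y) - H(Y) = 1.49 - 1.16 = 0.33

0.33 bits


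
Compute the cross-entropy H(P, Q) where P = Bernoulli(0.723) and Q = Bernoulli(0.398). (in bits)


H(P,Q) = -p*log2(q) - (1-p)*log2(1-q). -0.723*log2(0.398) = 0.960982; -0.277*log2(0.602) = 0.202810. H(P,Q) = 0.960982 + 0.202810 = 1.1638

1.1638 bits


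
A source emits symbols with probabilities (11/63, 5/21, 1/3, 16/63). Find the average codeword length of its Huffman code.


Huffman construction (repeatedly merge the two least-probable nodes; each merge adds 1 bit to every symbol beneath it): 11/63 + 5/21 = 26/63; 16/63 + 1/3 = 37/63; 26/63 + 37/63 = 1. Resulting codeword lengths (in the order the probabilities were given): (2, 2, 2, 2). L_avg = sum(p_i * l_i) = 11/63*2 + 5/21*2 + 1/3*2 + 16/63*2 = 2

2.0 bits


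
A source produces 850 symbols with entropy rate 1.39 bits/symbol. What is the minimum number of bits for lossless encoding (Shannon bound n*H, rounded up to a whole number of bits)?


Minimum bits >= n * H = 850 * 1.39 = 1181.5, rounded up to a whole number of bits = 1182

1182 bits


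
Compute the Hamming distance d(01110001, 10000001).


Count differing positions: ^ ^ ^ ^ . . . . = 4 differences

4


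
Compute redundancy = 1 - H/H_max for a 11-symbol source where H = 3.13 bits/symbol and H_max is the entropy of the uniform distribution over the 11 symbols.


H_max = log2(K) = log2(11) = 3.4594 bits/symbol. Redundancy = 1 - H/H_max = 1 - 3.13/3.4594 = 1 - 0.9048 = 0.0952

0.0952


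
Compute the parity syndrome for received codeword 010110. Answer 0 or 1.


Syndrome = XOR of all bits = 0 XOR 1 XOR 0 XOR 1 XOR 1 XOR 0 = 1

1


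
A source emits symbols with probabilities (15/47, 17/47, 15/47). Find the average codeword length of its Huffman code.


Huffman construction (repeatedly merge the two least-probable nodes; each merge adds 1 bit to every symbol beneath it): 15/47 + 15/47 = 30/47; 17/47 + 30/47 = 1. Resulting codeword lengths (in the order the probabilities were given): (2, 1, 2). L_avg = sum(p_i * l_i) = 15/47*2 + 17/47*1 + 15/47*2 = 77/47 = 1.6383

1.6383 bits


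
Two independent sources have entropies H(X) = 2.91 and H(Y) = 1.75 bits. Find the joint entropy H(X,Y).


For independent variables, H(X,Y) = H(X) + H(Y) = 2.91 + 1.75 = 4.66

4.66 bits


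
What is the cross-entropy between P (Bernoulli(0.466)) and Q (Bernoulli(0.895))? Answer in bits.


H(P,Q) = -p*log2(q) - (1-p)*log2(1-q). -0.466*log2(0.895) = 0.074579; -0.534*log2(0.105) = 1.736322. H(P,Q) = 0.074579 + 1.736322 = 1.8109

1.8109 bits


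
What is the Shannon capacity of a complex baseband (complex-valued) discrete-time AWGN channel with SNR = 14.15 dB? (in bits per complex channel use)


SNR_linear = 10^(14.15/10) = 26.0016; C = log2(1 + SNR_linear) = log2(1 + 26.0016) = 4.755

4.755 bits/channel use


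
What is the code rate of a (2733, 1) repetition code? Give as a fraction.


Rate = k/n = 1/2733

1/2733


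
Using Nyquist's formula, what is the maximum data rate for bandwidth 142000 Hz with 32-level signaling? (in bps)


Rate = 2 * B * log2(M) = 2 * 142000 * 5.0 = 1420000.0

1420000.0 bps


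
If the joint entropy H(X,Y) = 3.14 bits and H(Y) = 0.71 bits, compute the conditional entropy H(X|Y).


H(X|Y) = H(X,Y) - H(Y) = 3.14 - 0.71 = 2.43

2.43 bits


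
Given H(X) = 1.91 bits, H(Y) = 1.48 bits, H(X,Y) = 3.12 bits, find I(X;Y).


I(X;Y) = H(X) + H(Y) - H(X,Y) = 1.91 + 1.48 - 3.12 = 0.27

0.27 bits


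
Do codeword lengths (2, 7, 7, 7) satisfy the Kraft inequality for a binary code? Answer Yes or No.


Kraft sum = sum(2^(-l_i)) = 0.2734, need <= 1. Result: satisfied (a binary prefix-free code with these lengths exists)

Yes


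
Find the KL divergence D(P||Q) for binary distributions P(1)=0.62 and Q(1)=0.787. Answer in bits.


KL = p*log2(p/q) + (1-p)*log2((1-p)/(1-q)) = 0.62*log2(0.62/0.787) + 0.38*log2(0.38/0.213) = 0.104

0.104 bits


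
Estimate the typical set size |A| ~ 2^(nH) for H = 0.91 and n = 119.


log2|A_typical| = nH = 119 * 0.91 = 108.29, so |A_typical| ~ 2^108.29 = 3.968e+32

3.968e+32


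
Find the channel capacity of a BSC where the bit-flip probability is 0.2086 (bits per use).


H(p) = -p*log2(p) - (1-p)*log2(1-p) = -0.2086*log2(0.2086) - 0.7914*log2(0.7914) = 0.471684 + 0.267114 = 0.7388. C = 1 - H(p) = 1 - 0.7388 = 0.2612

0.2612 bits


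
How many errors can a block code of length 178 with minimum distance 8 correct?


Correction capability = floor((d-1)/2) = floor((8-1)/2) = 3

3 errors


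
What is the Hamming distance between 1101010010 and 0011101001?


Count differing positions: ^ ^ ^ . ^ ^ ^ . ^ ^ = 8 differences

8


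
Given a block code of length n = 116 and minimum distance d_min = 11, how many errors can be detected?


Detection capability = d_min - 1 = 11 - 1 = 10

10 errors


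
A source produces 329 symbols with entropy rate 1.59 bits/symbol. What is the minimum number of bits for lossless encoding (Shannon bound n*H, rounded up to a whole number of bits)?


Minimum bits >= n * H = 329 * 1.59 = 523.11, rounded up to a whole number of bits = 524

524 bits


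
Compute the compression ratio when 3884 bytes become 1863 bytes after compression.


Ratio = original / compressed = 3884 / 1863 = 2.0848

2.0848


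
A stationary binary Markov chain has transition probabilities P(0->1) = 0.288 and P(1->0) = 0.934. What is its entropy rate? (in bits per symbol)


Stationary distribution: pi_0 = p10/(p01+p10) = 0.7643, pi_1 = 0.2357. Entropy rate H' = pi_0*H(p01) + pi_1*H(p10) = 0.7643*0.8661 + 0.2357*0.3508 = 0.7447

0.7447 bits/symbol


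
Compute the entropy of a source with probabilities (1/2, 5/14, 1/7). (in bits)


H = -sum(p_i * log2(p_i)). Terms: -(1/2)*log2(1/2) = 0.500000; -(5/14)*log2(5/14) = 0.530510; -(1/7)*log2(1/7) = 0.401051. H = 0.500000 + 0.530510 + 0.401051 = 1.4316

1.4316 bits


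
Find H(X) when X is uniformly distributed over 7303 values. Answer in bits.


H = log2(n) = log2(7303) = 12.8343

12.8343 bits


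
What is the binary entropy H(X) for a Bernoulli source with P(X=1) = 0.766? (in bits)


H = -p*log2(p) - (1-p)*log2(1-p). -0.766*log2(0.766) = 0.294591; -0.234*log2(0.234) = 0.490328. H = 0.294591 + 0.490328 = 0.7849

0.7849 bits


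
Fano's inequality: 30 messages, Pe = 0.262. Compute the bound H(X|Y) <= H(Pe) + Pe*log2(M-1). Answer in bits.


H(Pe) = -Pe*log2(Pe) - (1-Pe)*log2(1-Pe) = -0.262*log2(0.262) - 0.738*log2(0.738) = 0.506279 + 0.323471 = 0.8297. Pe*log2(M-1) = 0.262*log2(29) = 1.272791. Bound = H(Pe) + Pe*log2(M-1) = 0.506279 + 0.323471 + 1.272791 = 2.1025

2.1025 bits
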